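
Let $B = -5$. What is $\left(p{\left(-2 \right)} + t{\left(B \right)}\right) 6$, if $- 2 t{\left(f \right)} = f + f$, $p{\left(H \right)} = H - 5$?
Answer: $-12$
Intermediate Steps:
$p{\left(H \right)} = -5 + H$
$t{\left(f \right)} = - f$ ($t{\left(f \right)} = - \frac{f + f}{2} = - \frac{2 f}{2} = - f$)
$\left(p{\left(-2 \right)} + t{\left(B \right)}\right) 6 = \left(\left(-5 - 2\right) - -5\right) 6 = \left(-7 + 5\right) 6 = \left(-2\right) 6 = -12$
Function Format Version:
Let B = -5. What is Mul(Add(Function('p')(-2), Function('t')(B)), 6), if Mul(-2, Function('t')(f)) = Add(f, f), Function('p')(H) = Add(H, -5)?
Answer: -12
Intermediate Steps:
Function('p')(H) = Add(-5, H)
Function('t')(f) = Mul(-1, f) (Function('t')(f) = Mul(Rational(-1, 2), Add(f, f)) = Mul(Rational(-1, 2), Mul(2, f)) = Mul(-1, f))
Mul(Add(Function('p')(-2), Function('t')(B)), 6) = Mul(Add(Add(-5, -2), Mul(-1, -5)), 6) = Mul(Add(-7, 5), 6) = Mul(-2, 6) = -12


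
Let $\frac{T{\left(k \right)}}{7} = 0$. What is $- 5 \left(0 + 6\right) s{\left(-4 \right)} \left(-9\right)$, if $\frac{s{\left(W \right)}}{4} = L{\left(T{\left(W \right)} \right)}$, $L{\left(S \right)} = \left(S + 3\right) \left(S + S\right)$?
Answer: $0$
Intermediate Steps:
$T{\left(k \right)} = 0$ ($T{\left(k \right)} = 7 \cdot 0 = 0$)
$L{\left(S \right)} = 2 S \left(3 + S\right)$ ($L{\left(S \right)} = \left(3 + S\right) 2 S = 2 S \left(3 + S\right)$)
$s{\left(W \right)} = 0$ ($s{\left(W \right)} = 4 \cdot 2 \cdot 0 \left(3 + 0\right) = 4 \cdot 2 \cdot 0 \cdot 3 = 4 \cdot 0 = 0$)
$- 5 \left(0 + 6\right) s{\left(-4 \right)} \left(-9\right) = - 5 \left(0 + 6\right) 0 \left(-9\right) = \left(-5\right) 6 \cdot 0 \left(-9\right) = \left(-30\right) 0 \left(-9\right) = 0 \left(-9\right) = 0$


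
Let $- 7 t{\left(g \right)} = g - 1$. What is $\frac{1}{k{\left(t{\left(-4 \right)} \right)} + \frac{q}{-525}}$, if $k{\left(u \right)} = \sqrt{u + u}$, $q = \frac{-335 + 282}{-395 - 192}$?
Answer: $\frac{16333275}{135674040941} + \frac{13567404375 \sqrt{70}}{135674040941} \approx 0.83678$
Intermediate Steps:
$t{\left(g \right)} = \frac{1}{7} - \frac{g}{7}$ ($t{\left(g \right)} = - \frac{g - 1}{7} = - \frac{-1 + g}{7} = \frac{1}{7} - \frac{g}{7}$)
$q = \frac{53}{587}$ ($q = - \frac{53}{-587} = \left(-53\right) \left(- \frac{1}{587}\right) = \frac{53}{587} \approx 0.09029$)
$k{\left(u \right)} = \sqrt{2} \sqrt{u}$ ($k{\left(u \right)} = \sqrt{2 u} = \sqrt{2} \sqrt{u}$)
$\frac{1}{k{\left(t{\left(-4 \right)} \right)} + \frac{q}{-525}} = \frac{1}{\sqrt{2} \sqrt{\frac{1}{7} - - \frac{4}{7}} + \frac{53}{587 \left(-525\right)}} = \frac{1}{\sqrt{2} \sqrt{\frac{1}{7} + \frac{4}{7}} + \frac{53}{587} \left(- \frac{1}{525}\right)} = \frac{1}{\sqrt{2} \sqrt{\frac{5}{7}} - \frac{53}{308175}} = \frac{1}{\sqrt{2} \frac{\sqrt{35}}{7} - \frac{53}{308175}} = \frac{1}{\frac{\sqrt{70}}{7} - \frac{53}{308175}} = \frac{1}{- \frac{53}{308175} + \frac{\sqrt{70}}{7}}$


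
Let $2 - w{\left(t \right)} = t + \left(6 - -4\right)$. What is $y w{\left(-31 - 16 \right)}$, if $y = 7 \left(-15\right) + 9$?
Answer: $-3744$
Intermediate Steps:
$w{\left(t \right)} = -8 - t$ ($w{\left(t \right)} = 2 - \left(t + \left(6 - -4\right)\right) = 2 - \left(t + \left(6 + 4\right)\right) = 2 - \left(t + 10\right) = 2 - \left(10 + t\right) = -8 - t$)
$y = -96$ ($y = -105 + 9 = -96$)
$y w{\left(-31 - 16 \right)} = - 96 \left(-8 - \left(-31 - 16\right)\right) = - 96 \left(-8 - -47\right) = - 96 \left(-8 + 47\right) = \left(-96\right) 39 = -3744$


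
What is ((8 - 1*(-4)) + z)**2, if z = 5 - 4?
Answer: 169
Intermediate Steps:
z = 1
((8 - 1*(-4)) + z)**2 = ((8 - 1*(-4)) + 1)**2 = ((8 + 4) + 1)**2 = (12 + 1)**2 = 13**2 = 169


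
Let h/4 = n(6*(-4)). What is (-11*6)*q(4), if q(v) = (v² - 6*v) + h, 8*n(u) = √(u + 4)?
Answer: 528 - 66*I*√5 ≈ 528.0 - 147.58*I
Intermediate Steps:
n(u) = √(4 + u)/8 (n(u) = √(u + 4)/8 = √(4 + u)/8)
h = I*√5 (h = 4*(√(4 + 6*(-4))/8) = 4*(√(4 - 24)/8) = 4*(√(-20)/8) = 4*((2*I*√5)/8) = 4*(I*√5/4) = I*√5 ≈ 2.2361*I)
q(v) = v² - 6*v + I*√5 (q(v) = (v² - 6*v) + I*√5 = v² - 6*v + I*√5)
(-11*6)*q(4) = (-11*6)*(4² - 6*4 + I*√5) = -66*(16 - 24 + I*√5) = -66*(-8 + I*√5) = 528 - 66*I*√5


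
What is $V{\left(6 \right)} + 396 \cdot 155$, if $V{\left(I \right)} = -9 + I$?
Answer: $61377$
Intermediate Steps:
$V{\left(6 \right)} + 396 \cdot 155 = \left(-9 + 6\right) + 396 \cdot 155 = -3 + 61380 = 61377$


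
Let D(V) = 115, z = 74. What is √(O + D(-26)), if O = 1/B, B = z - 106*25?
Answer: √47694479/644 ≈ 10.724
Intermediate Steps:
B = -2576 (B = 74 - 106*25 = 74 - 2650 = -2576)
O = -1/2576 (O = 1/(-2576) = -1/2576 ≈ -0.00038820)
√(O + D(-26)) = √(-1/2576 + 115) = √(296239/2576) = √47694479/644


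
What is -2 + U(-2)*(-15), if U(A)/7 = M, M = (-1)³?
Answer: 103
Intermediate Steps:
M = -1
U(A) = -7 (U(A) = 7*(-1) = -7)
-2 + U(-2)*(-15) = -2 - 7*(-15) = -2 + 105 = 103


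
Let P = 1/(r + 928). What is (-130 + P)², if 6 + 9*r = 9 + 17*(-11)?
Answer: 1127485072561/66716224 ≈ 16900.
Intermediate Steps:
r = -184/9 (r = -⅔ + (9 + 17*(-11))/9 = -⅔ + (9 - 187)/9 = -⅔ + (⅑)*(-178) = -⅔ - 178/9 = -184/9 ≈ -20.444)
P = 9/8168 (P = 1/(-184/9 + 928) = 1/(8168/9) = 9/8168 ≈ 0.0011019)
(-130 + P)² = (-130 + 9/8168)² = (-1061831/8168)² = 1127485072561/66716224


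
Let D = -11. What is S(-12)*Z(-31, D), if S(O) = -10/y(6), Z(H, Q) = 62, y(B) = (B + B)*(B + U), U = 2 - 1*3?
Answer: -31/3 ≈ -10.333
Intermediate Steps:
U = -1 (U = 2 - 3 = -1)
y(B) = 2*B*(-1 + B) (y(B) = (B + B)*(B - 1) = (2*B)*(-1 + B) = 2*B*(-1 + B))
S(O) = -1/6 (S(O) = -10*1/(12*(-1 + 6)) = -10/(2*6*5) = -10/60 = -10*1/60 = -1/6)
S(-12)*Z(-31, D) = -1/6*62 = -31/3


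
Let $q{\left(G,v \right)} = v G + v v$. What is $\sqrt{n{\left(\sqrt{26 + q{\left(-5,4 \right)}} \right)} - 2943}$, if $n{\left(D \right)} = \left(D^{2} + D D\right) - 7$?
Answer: $i \sqrt{2906} \approx 53.907 i$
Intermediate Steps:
$q{\left(G,v \right)} = v^{2} + G v$ ($q{\left(G,v \right)} = G v + v^{2} = v^{2} + G v$)
$n{\left(D \right)} = -7 + 2 D^{2}$ ($n{\left(D \right)} = \left(D^{2} + D^{2}\right) - 7 = 2 D^{2} - 7 = -7 + 2 D^{2}$)
$\sqrt{n{\left(\sqrt{26 + q{\left(-5,4 \right)}} \right)} - 2943} = \sqrt{\left(-7 + 2 \left(\sqrt{26 + 4 \left(-5 + 4\right)}\right)^{2}\right) - 2943} = \sqrt{\left(-7 + 2 \left(\sqrt{26 + 4 \left(-1\right)}\right)^{2}\right) - 2943} = \sqrt{\left(-7 + 2 \left(\sqrt{26 - 4}\right)^{2}\right) - 2943} = \sqrt{\left(-7 + 2 \left(\sqrt{22}\right)^{2}\right) - 2943} = \sqrt{\left(-7 + 2 \cdot 22\right) - 2943} = \sqrt{\left(-7 + 44\right) - 2943} = \sqrt{37 - 2943} = \sqrt{-2906} = i \sqrt{2906}$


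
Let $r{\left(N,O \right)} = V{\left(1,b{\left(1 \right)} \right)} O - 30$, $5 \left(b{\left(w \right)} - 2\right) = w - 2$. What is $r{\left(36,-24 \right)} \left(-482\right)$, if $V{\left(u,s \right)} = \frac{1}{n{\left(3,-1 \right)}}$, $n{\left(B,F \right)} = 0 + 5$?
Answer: $\frac{83868}{5} \approx 16774.0$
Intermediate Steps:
$b{\left(w \right)} = \frac{8}{5} + \frac{w}{5}$ ($b{\left(w \right)} = 2 + \frac{w - 2}{5} = 2 + \frac{-2 + w}{5} = 2 + \left(- \frac{2}{5} + \frac{w}{5}\right) = \frac{8}{5} + \frac{w}{5}$)
$n{\left(B,F \right)} = 5$
$V{\left(u,s \right)} = \frac{1}{5}$
$r{\left(N,O \right)} = -30 + \frac{O}{5}$ ($r{\left(N,O \right)} = \frac{O}{5} - 30 = -30 + \frac{O}{5}$)
$r{\left(36,-24 \right)} \left(-482\right) = \left(-30 + \frac{1}{5} \left(-24\right)\right) \left(-482\right) = \left(-30 - \frac{24}{5}\right) \left(-482\right) = \left(- \frac{174}{5}\right) \left(-482\right) = \frac{83868}{5}$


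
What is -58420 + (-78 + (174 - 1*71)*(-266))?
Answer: -85896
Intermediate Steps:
-58420 + (-78 + (174 - 1*71)*(-266)) = -58420 + (-78 + (174 - 71)*(-266)) = -58420 + (-78 + 103*(-266)) = -58420 + (-78 - 27398) = -58420 - 27476 = -85896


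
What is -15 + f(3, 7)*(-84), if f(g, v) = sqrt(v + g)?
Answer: -15 - 84*sqrt(10) ≈ -280.63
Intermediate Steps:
f(g, v) = sqrt(g + v)
-15 + f(3, 7)*(-84) = -15 + sqrt(3 + 7)*(-84) = -15 + sqrt(10)*(-84) = -15 - 84*sqrt(10)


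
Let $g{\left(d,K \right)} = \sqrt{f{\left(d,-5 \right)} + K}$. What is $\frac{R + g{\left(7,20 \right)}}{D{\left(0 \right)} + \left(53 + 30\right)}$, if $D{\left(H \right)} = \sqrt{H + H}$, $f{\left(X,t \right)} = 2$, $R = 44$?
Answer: $\frac{44}{83} + \frac{\sqrt{22}}{83} \approx 0.58663$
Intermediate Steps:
$D{\left(H \right)} = \sqrt{2} \sqrt{H}$ ($D{\left(H \right)} = \sqrt{2 H} = \sqrt{2} \sqrt{H}$)
$g{\left(d,K \right)} = \sqrt{2 + K}$
$\frac{R + g{\left(7,20 \right)}}{D{\left(0 \right)} + \left(53 + 30\right)} = \frac{44 + \sqrt{2 + 20}}{\sqrt{2} \sqrt{0} + \left(53 + 30\right)} = \frac{44 + \sqrt{22}}{\sqrt{2} \cdot 0 + 83} = \frac{44 + \sqrt{22}}{0 + 83} = \frac{44 + \sqrt{22}}{83} = \left(44 + \sqrt{22}\right) \frac{1}{83} = \frac{44}{83} + \frac{\sqrt{22}}{83}$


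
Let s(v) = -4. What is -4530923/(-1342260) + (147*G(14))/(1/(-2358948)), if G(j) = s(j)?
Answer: 1861797071509163/1342260 ≈ 1.3871e+9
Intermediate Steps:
G(j) = -4
-4530923/(-1342260) + (147*G(14))/(1/(-2358948)) = -4530923/(-1342260) + (147*(-4))/(1/(-2358948)) = -4530923*(-1/1342260) - 588/(-1/2358948) = 4530923/1342260 - 588*(-2358948) = 4530923/1342260 + 1387061424 = 1861797071509163/1342260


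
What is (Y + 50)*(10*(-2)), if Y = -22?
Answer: -560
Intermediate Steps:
(Y + 50)*(10*(-2)) = (-22 + 50)*(10*(-2)) = 28*(-20) = -560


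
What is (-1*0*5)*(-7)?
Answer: 0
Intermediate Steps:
(-1*0*5)*(-7) = (0*5)*(-7) = 0*(-7) = 0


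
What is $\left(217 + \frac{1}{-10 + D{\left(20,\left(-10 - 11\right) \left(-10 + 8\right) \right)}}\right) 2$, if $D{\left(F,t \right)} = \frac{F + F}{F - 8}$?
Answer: $\frac{4337}{10} \approx 433.7$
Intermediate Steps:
$D{\left(F,t \right)} = \frac{2 F}{-8 + F}$
$\left(217 + \frac{1}{-10 + D{\left(20,\left(-10 - 11\right) \left(-10 + 8\right) \right)}}\right) 2 = \left(217 + \frac{1}{-10 + 2 \cdot 20 \frac{1}{-8 + 20}}\right) 2 = \left(217 + \frac{1}{-10 + 2 \cdot 20 \cdot \frac{1}{12}}\right) 2 = \left(217 + \frac{1}{-10 + \frac{10}{3}}\right) 2 = \left(217 + \frac{1}{- \frac{20}{3}}\right) 2 = \left(217 - \frac{3}{20}\right) 2 = \frac{4337}{20} \cdot 2 = \frac{4337}{10}$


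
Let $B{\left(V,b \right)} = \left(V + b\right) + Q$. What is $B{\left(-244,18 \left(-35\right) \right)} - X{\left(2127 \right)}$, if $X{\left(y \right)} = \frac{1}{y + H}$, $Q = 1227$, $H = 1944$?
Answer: $\frac{1437062}{4071} \approx 353.0$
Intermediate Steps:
$B{\left(V,b \right)} = 1227 + V + b$ ($B{\left(V,b \right)} = \left(V + b\right) + 1227 = 1227 + V + b$)
$X{\left(y \right)} = \frac{1}{1944 + y}$ ($X{\left(y \right)} = \frac{1}{y + 1944} = \frac{1}{1944 + y}$)
$B{\left(-244,18 \left(-35\right) \right)} - X{\left(2127 \right)} = \left(1227 - 244 + 18 \left(-35\right)\right) - \frac{1}{1944 + 2127} = \left(1227 - 244 - 630\right) - \frac{1}{4071} = 353 - \frac{1}{4071} = \frac{1437062}{4071}$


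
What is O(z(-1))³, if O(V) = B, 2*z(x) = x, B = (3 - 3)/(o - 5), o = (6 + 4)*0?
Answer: 0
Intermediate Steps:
o = 0 (o = 10*0 = 0)
B = 0 (B = (3 - 3)/(0 - 5) = 0/(-5) = 0*(-⅕) = 0)
z(x) = x/2
O(V) = 0
O(z(-1))³ = 0³ = 0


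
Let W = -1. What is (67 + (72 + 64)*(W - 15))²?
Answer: 4447881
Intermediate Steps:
(67 + (72 + 64)*(W - 15))² = (67 + (72 + 64)*(-1 - 15))² = (67 + 136*(-16))² = (67 - 2176)² = (-2109)² = 4447881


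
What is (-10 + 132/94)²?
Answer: 163216/2209 ≈ 73.887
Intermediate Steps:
(-10 + 132/94)² = (-10 + 132*(1/94))² = (-10 + 66/47)² = (-404/47)² = 163216/2209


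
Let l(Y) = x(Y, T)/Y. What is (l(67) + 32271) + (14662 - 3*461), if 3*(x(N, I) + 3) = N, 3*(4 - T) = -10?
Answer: 9155608/201 ≈ 45550.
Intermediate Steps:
T = 22/3 (T = 4 - ⅓*(-10) = 4 + 10/3 = 22/3 ≈ 7.3333)
x(N, I) = -3 + N/3
l(Y) = (-3 + Y/3)/Y
(l(67) + 32271) + (14662 - 3*461) = ((⅓)*(-9 + 67)/67 + 32271) + (14662 - 3*461) = ((⅓)*(1/67)*58 + 32271) + (14662 - 1*1383) = (58/201 + 32271) + (14662 - 1383) = 6486529/201 + 13279 = 9155608/201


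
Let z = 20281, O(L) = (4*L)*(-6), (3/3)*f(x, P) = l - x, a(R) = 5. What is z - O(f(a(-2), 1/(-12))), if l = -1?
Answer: 20137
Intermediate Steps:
f(x, P) = -1 - x
O(L) = -24*L
z - O(f(a(-2), 1/(-12))) = 20281 - (-24)*(-1 - 1*5) = 20281 - (-24)*(-1 - 5) = 20281 - (-24)*(-6) = 20281 - 1*144 = 20281 - 144 = 20137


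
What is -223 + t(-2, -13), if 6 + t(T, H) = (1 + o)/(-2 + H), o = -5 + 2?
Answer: -3433/15 ≈ -228.87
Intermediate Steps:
o = -3
t(T, H) = -6 - 2/(-2 + H) (t(T, H) = -6 + (1 - 3)/(-2 + H) = -6 - 2/(-2 + H))
-223 + t(-2, -13) = -223 + 2*(5 - 3*(-13))/(-2 - 13) = -223 + 2*(5 + 39)/(-15) = -223 + 2*(-1/15)*44 = -223 - 88/15 = -3433/15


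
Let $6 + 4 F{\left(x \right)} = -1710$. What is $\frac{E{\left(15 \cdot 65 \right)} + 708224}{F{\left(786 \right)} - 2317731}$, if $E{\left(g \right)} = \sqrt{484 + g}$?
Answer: $- \frac{44264}{144885} - \frac{\sqrt{1459}}{2318160} \approx -0.30553$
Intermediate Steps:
$F{\left(x \right)} = -429$ ($F{\left(x \right)} = - \frac{3}{2} + \frac{1}{4} \left(-1710\right) = - \frac{3}{2} - \frac{855}{2} = -429$)
$\frac{E{\left(15 \cdot 65 \right)} + 708224}{F{\left(786 \right)} - 2317731} = \frac{\sqrt{484 + 15 \cdot 65} + 708224}{-429 - 2317731} = \frac{\sqrt{484 + 975} + 708224}{-2318160} = \left(\sqrt{1459} + 708224\right) \left(- \frac{1}{2318160}\right) = \left(708224 + \sqrt{1459}\right) \left(- \frac{1}{2318160}\right) = - \frac{44264}{144885} - \frac{\sqrt{1459}}{2318160}$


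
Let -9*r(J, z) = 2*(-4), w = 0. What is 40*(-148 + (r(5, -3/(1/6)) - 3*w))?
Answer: -52960/9 ≈ -5884.4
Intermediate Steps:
r(J, z) = 8/9 (r(J, z) = -2*(-4)/9 = -⅑*(-8) = 8/9)
40*(-148 + (r(5, -3/(1/6)) - 3*w)) = 40*(-148 + (8/9 - 3*0)) = 40*(-148 + (8/9 + 0)) = 40*(-148 + 8/9) = 40*(-1324/9) = -52960/9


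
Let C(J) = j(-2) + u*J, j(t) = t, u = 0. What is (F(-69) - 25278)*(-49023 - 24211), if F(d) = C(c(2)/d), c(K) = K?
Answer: 1851355520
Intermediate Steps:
C(J) = -2 (C(J) = -2 + 0*J = -2 + 0 = -2)
F(d) = -2
(F(-69) - 25278)*(-49023 - 24211) = (-2 - 25278)*(-49023 - 24211) = -25280*(-73234) = 1851355520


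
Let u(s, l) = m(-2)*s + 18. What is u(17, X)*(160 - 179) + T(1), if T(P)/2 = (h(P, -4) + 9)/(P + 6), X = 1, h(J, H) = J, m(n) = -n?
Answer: -6896/7 ≈ -985.14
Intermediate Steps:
T(P) = 2*(9 + P)/(6 + P) (T(P) = 2*((P + 9)/(P + 6)) = 2*((9 + P)/(6 + P)) = 2*(9 + P)/(6 + P))
u(s, l) = 18 + 2*s (u(s, l) = (-1*(-2))*s + 18 = 2*s + 18 = 18 + 2*s)
u(17, X)*(160 - 179) + T(1) = (18 + 2*17)*(160 - 179) + 2*(9 + 1)/(6 + 1) = (18 + 34)*(-19) + 2*10/7 = 52*(-19) + 2*(⅐)*10 = -988 + 20/7 = -6896/7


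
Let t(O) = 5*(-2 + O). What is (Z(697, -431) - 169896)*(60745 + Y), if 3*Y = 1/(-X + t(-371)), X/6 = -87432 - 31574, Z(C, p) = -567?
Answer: -7374370420290706/712171 ≈ -1.0355e+10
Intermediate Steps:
t(O) = -10 + 5*O
X = -714036 (X = 6*(-87432 - 31574) = 6*(-119006) = -714036)
Y = 1/2136513 (Y = 1/(3*(-1*(-714036) + (-10 + 5*(-371)))) = 1/(3*(714036 + (-10 - 1855))) = 1/(3*(714036 - 1865)) = (1/3)/712171 = (1/3)*(1/712171) = 1/2136513 ≈ 4.6805e-7)
(Z(697, -431) - 169896)*(60745 + Y) = (-567 - 169896)*(60745 + 1/2136513) = -170463*129782482186/2136513 = -7374370420290706/712171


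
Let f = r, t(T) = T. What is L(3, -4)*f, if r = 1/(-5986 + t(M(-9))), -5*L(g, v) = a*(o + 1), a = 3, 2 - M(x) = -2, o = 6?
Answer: 7/9970 ≈ 0.00070211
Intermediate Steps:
M(x) = 4 (M(x) = 2 - 1*(-2) = 2 + 2 = 4)
L(g, v) = -21/5 (L(g, v) = -3*(6 + 1)/5 = -3*7/5 = -1/5*21 = -21/5)
r = -1/5982 (r = 1/(-5986 + 4) = 1/(-5982) = -1/5982 ≈ -0.00016717)
f = -1/5982 ≈ -0.00016717
L(3, -4)*f = -21/5*(-1/5982) = 7/9970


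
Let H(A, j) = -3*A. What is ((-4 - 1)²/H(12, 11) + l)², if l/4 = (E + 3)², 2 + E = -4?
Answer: 1615441/1296 ≈ 1246.5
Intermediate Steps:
E = -6 (E = -2 - 4 = -6)
l = 36 (l = 4*(-6 + 3)² = 4*(-3)² = 4*9 = 36)
((-4 - 1)²/H(12, 11) + l)² = ((-4 - 1)²/((-3*12)) + 36)² = ((-5)²/(-36) + 36)² = (25*(-1/36) + 36)² = (-25/36 + 36)² = (1271/36)² = 1615441/1296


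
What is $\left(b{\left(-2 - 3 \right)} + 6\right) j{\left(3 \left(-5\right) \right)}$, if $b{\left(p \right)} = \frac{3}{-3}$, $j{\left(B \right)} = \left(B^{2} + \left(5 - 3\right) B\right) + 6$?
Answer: $1005$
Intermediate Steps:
$j{\left(B \right)} = 6 + B^{2} + 2 B$ ($j{\left(B \right)} = \left(B^{2} + \left(5 - 3\right) B\right) + 6 = \left(B^{2} + 2 B\right) + 6 = 6 + B^{2} + 2 B$)
$b{\left(p \right)} = -1$ ($b{\left(p \right)} = 3 \left(- \frac{1}{3}\right) = -1$)
$\left(b{\left(-2 - 3 \right)} + 6\right) j{\left(3 \left(-5\right) \right)} = \left(-1 + 6\right) \left(6 + \left(3 \left(-5\right)\right)^{2} + 2 \cdot 3 \left(-5\right)\right) = 5 \left(6 + \left(-15\right)^{2} + 2 \left(-15\right)\right) = 5 \left(6 + 225 - 30\right) = 5 \cdot 201 = 1005$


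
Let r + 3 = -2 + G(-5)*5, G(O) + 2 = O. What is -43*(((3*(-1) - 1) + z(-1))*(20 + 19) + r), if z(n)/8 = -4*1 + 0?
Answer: 62092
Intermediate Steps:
G(O) = -2 + O
z(n) = -32 (z(n) = 8*(-4*1 + 0) = 8*(-4 + 0) = 8*(-4) = -32)
r = -40 (r = -3 + (-2 + (-2 - 5)*5) = -3 + (-2 - 7*5) = -3 + (-2 - 35) = -3 - 37 = -40)
-43*(((3*(-1) - 1) + z(-1))*(20 + 19) + r) = -43*(((3*(-1) - 1) - 32)*(20 + 19) - 40) = -43*(((-3 - 1) - 32)*39 - 40) = -43*((-4 - 32)*39 - 40) = -43*(-36*39 - 40) = -43*(-1404 - 40) = -43*(-1444) = 62092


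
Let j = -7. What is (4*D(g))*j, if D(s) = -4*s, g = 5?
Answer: 560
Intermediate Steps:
(4*D(g))*j = (4*(-4*5))*(-7) = (4*(-20))*(-7) = -80*(-7) = 560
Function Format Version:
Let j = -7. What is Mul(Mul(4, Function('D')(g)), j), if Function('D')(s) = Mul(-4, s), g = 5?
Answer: 560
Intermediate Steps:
Mul(Mul(4, Function('D')(g)), j) = Mul(Mul(4, Mul(-4, 5)), -7) = Mul(Mul(4, -20), -7) = Mul(-80, -7) = 560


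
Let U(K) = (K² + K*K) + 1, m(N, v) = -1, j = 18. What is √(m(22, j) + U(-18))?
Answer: 18*√2 ≈ 25.456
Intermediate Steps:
U(K) = 1 + 2*K² (U(K) = (K² + K²) + 1 = 2*K² + 1 = 1 + 2*K²)
√(m(22, j) + U(-18)) = √(-1 + (1 + 2*(-18)²)) = √(-1 + (1 + 2*324)) = √(-1 + (1 + 648)) = √(-1 + 649) = √648 = 18*√2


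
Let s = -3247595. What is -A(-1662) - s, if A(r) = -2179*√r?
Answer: 3247595 + 2179*I*√1662 ≈ 3.2476e+6 + 88833.0*I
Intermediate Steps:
-A(-1662) - s = -(-2179)*√(-1662) - 1*(-3247595) = -(-2179)*I*√1662 + 3247595 = 2179*I*√1662 + 3247595 = 3247595 + 2179*I*√1662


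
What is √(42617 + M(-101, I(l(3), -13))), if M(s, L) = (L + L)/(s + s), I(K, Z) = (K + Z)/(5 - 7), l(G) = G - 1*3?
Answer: √1738941442/202 ≈ 206.44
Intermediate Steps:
l(G) = -3 + G (l(G) = G - 3 = -3 + G)
I(K, Z) = -K/2 - Z/2 (I(K, Z) = (K + Z)/(-2) = (K + Z)*(-½) = -K/2 - Z/2)
M(s, L) = L/s (M(s, L) = (2*L)/((2*s)) = (2*L)*(1/(2*s)) = L/s)
√(42617 + M(-101, I(l(3), -13))) = √(42617 + (-(-3 + 3)/2 - ½*(-13))/(-101)) = √(42617 + (-½*0 + 13/2)*(-1/101)) = √(42617 + (0 + 13/2)*(-1/101)) = √(42617 + (13/2)*(-1/101)) = √(42617 - 13/202) = √(8608621/202) = √1738941442/202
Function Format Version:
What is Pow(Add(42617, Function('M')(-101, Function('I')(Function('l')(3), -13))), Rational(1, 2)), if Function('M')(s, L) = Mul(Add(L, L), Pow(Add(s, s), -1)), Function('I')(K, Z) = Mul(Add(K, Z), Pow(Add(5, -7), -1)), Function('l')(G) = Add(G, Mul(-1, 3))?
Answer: Mul(Rational(1, 202), Pow(1738941442, Rational(1, 2))) ≈ 206.44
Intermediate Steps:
Function('l')(G) = Add(-3, G) (Function('l')(G) = Add(G, -3) = Add(-3, G))
Function('I')(K, Z) = Add(Mul(Rational(-1, 2), K), Mul(Rational(-1, 2), Z)) (Function('I')(K, Z) = Mul(Add(K, Z), Pow(-2, -1)) = Mul(Add(K, Z), Rational(-1, 2)) = Add(Mul(Rational(-1, 2), K), Mul(Rational(-1, 2), Z)))
Function('M')(s, L) = Mul(L, Pow(s, -1)) (Function('M')(s, L) = Mul(Mul(2, L), Pow(Mul(2, s), -1)) = Mul(Mul(2, L), Mul(Rational(1, 2), Pow(s, -1))) = Mul(L, Pow(s, -1)))
Pow(Add(42617, Function('M')(-101, Function('I')(Function('l')(3), -13))), Rational(1, 2)) = Pow(Add(42617, Mul(Add(Mul(Rational(-1, 2), Add(-3, 3)), Mul(Rational(-1, 2), -13)), Pow(-101, -1))), Rational(1, 2)) = Pow(Add(42617, Mul(Add(Mul(Rational(-1, 2), 0), Rational(13, 2)), Rational(-1, 101))), Rational(1, 2)) = Pow(Add(42617, Mul(Add(0, Rational(13, 2)), Rational(-1, 101))), Rational(1, 2)) = Pow(Add(42617, Mul(Rational(13, 2), Rational(-1, 101))), Rational(1, 2)) = Pow(Add(42617, Rational(-13, 202)), Rational(1, 2)) = Pow(Rational(8608621, 202), Rational(1, 2)) = Mul(Rational(1, 202), Pow(1738941442, Rational(1, 2)))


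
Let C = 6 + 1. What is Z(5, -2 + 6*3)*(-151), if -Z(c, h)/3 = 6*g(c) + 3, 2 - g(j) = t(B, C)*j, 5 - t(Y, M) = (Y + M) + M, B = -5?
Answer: 61155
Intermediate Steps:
C = 7
t(Y, M) = 5 - Y - 2*M (t(Y, M) = 5 - ((Y + M) + M) = 5 - ((M + Y) + M) = 5 - (Y + 2*M) = 5 + (-Y - 2*M) = 5 - Y - 2*M)
g(j) = 2 + 4*j (g(j) = 2 - (5 - 1*(-5) - 2*7)*j = 2 - (5 + 5 - 14)*j = 2 - (-4)*j = 2 + 4*j)
Z(c, h) = -45 - 72*c (Z(c, h) = -3*(6*(2 + 4*c) + 3) = -3*((12 + 24*c) + 3) = -3*(15 + 24*c) = -45 - 72*c)
Z(5, -2 + 6*3)*(-151) = (-45 - 72*5)*(-151) = (-45 - 360)*(-151) = -405*(-151) = 61155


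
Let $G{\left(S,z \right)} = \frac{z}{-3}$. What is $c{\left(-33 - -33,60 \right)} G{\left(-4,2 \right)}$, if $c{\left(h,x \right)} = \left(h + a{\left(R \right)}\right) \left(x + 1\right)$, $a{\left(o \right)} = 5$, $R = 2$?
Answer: $- \frac{610}{3} \approx -203.33$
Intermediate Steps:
$G{\left(S,z \right)} = - \frac{z}{3}$ ($G{\left(S,z \right)} = z \left(- \frac{1}{3}\right) = - \frac{z}{3}$)
$c{\left(h,x \right)} = \left(1 + x\right) \left(5 + h\right)$ ($c{\left(h,x \right)} = \left(h + 5\right) \left(x + 1\right) = \left(5 + h\right) \left(1 + x\right) = \left(1 + x\right) \left(5 + h\right)$)
$c{\left(-33 - -33,60 \right)} G{\left(-4,2 \right)} = \left(5 - 0 + 5 \cdot 60 + \left(-33 - -33\right) 60\right) \left(\left(- \frac{1}{3}\right) 2\right) = \left(5 + \left(-33 + 33\right) + 300 + \left(-33 + 33\right) 60\right) \left(- \frac{2}{3}\right) = \left(5 + 0 + 300 + 0 \cdot 60\right) \left(- \frac{2}{3}\right) = \left(5 + 0 + 300 + 0\right) \left(- \frac{2}{3}\right) = 305 \left(- \frac{2}{3}\right) = - \frac{610}{3}$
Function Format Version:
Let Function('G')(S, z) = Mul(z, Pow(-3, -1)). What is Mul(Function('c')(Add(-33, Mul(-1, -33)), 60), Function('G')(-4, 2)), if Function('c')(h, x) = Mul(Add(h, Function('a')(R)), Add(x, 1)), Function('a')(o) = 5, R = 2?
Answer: Rational(-610, 3) ≈ -203.33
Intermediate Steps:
Function('G')(S, z) = Mul(Rational(-1, 3), z) (Function('G')(S, z) = Mul(z, Rational(-1, 3)) = Mul(Rational(-1, 3), z))
Function('c')(h, x) = Mul(Add(1, x), Add(5, h)) (Function('c')(h, x) = Mul(Add(h, 5), Add(x, 1)) = Mul(Add(5, h), Add(1, x)) = Mul(Add(1, x), Add(5, h)))
Mul(Function('c')(Add(-33, Mul(-1, -33)), 60), Function('G')(-4, 2)) = Mul(Add(5, Add(-33, Mul(-1, -33)), Mul(5, 60), Mul(Add(-33, Mul(-1, -33)), 60)), Mul(Rational(-1, 3), 2)) = Mul(Add(5, Add(-33, 33), 300, Mul(Add(-33, 33), 60)), Rational(-2, 3)) = Mul(Add(5, 0, 300, Mul(0, 60)), Rational(-2, 3)) = Mul(Add(5, 0, 300, 0), Rational(-2, 3)) = Mul(305, Rational(-2, 3)) = Rational(-610, 3)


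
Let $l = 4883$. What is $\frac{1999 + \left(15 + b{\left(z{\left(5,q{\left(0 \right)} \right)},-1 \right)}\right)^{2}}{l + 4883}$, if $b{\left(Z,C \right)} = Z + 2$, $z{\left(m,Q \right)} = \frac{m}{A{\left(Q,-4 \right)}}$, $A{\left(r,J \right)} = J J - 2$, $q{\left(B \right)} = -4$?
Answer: $\frac{450853}{1914136} \approx 0.23554$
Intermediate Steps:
$A{\left(r,J \right)} = -2 + J^{2}$ ($A{\left(r,J \right)} = J^{2} - 2 = -2 + J^{2}$)
$z{\left(m,Q \right)} = \frac{m}{14}$ ($z{\left(m,Q \right)} = \frac{m}{-2 + \left(-4\right)^{2}} = \frac{m}{-2 + 16} = \frac{m}{14}$)
$b{\left(Z,C \right)} = 2 + Z$
$\frac{1999 + \left(15 + b{\left(z{\left(5,q{\left(0 \right)} \right)},-1 \right)}\right)^{2}}{l + 4883} = \frac{1999 + \left(15 + \left(2 + \frac{1}{14} \cdot 5\right)\right)^{2}}{4883 + 4883} = \frac{1999 + \left(15 + \left(2 + \frac{5}{14}\right)\right)^{2}}{9766} = \left(1999 + \left(15 + \frac{33}{14}\right)^{2}\right) \frac{1}{9766} = \left(1999 + \left(\frac{243}{14}\right)^{2}\right) \frac{1}{9766} = \left(1999 + \frac{59049}{196}\right) \frac{1}{9766} = \frac{450853}{196} \cdot \frac{1}{9766} = \frac{450853}{1914136}$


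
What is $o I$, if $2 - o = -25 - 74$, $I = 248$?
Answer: $25048$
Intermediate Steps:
$o = 101$ ($o = 2 - \left(-25 - 74\right) = 2 - -99 = 2 + 99 = 101$)
$o I = 101 \cdot 248 = 25048$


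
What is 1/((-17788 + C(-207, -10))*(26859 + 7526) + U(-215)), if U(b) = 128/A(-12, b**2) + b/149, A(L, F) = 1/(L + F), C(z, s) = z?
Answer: -149/91313579054 ≈ -1.6317e-9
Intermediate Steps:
A(L, F) = 1/(F + L)
U(b) = -1536 + 128*b**2 + b/149 (U(b) = 128/(1/(b**2 - 12)) + b/149 = 128/(1/(-12 + b**2)) + b*(1/149) = 128*(-12 + b**2) + b/149 = (-1536 + 128*b**2) + b/149 = -1536 + 128*b**2 + b/149)
1/((-17788 + C(-207, -10))*(26859 + 7526) + U(-215)) = 1/((-17788 - 207)*(26859 + 7526) + (-1536 + 128*(-215)**2 + (1/149)*(-215))) = 1/(-17995*34385 + (-1536 + 128*46225 - 215/149)) = 1/(-618758075 + (-1536 + 5916800 - 215/149)) = 1/(-618758075 + 881374121/149) = 1/(-91313579054/149) = -149/91313579054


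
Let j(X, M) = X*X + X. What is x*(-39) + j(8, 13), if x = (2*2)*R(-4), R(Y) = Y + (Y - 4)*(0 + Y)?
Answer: -4296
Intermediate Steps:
j(X, M) = X + X² (j(X, M) = X² + X = X + X²)
R(Y) = Y + Y*(-4 + Y) (R(Y) = Y + (-4 + Y)*Y = Y + Y*(-4 + Y))
x = 112 (x = (2*2)*(-4*(-3 - 4)) = 4*(-4*(-7)) = 4*28 = 112)
x*(-39) + j(8, 13) = 112*(-39) + 8*(1 + 8) = -4368 + 8*9 = -4368 + 72 = -4296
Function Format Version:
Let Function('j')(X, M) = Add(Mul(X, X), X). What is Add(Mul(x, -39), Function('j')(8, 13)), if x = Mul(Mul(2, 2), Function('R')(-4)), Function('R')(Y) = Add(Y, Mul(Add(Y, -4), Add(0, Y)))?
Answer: -4296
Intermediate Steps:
Function('j')(X, M) = Add(X, Pow(X, 2)) (Function('j')(X, M) = Add(Pow(X, 2), X) = Add(X, Pow(X, 2)))
Function('R')(Y) = Add(Y, Mul(Y, Add(-4, Y))) (Function('R')(Y) = Add(Y, Mul(Add(-4, Y), Y)) = Add(Y, Mul(Y, Add(-4, Y))))
x = 112 (x = Mul(Mul(2, 2), Mul(-4, Add(-3, -4))) = Mul(4, Mul(-4, -7)) = Mul(4, 28) = 112)
Add(Mul(x, -39), Function('j')(8, 13)) = Add(Mul(112, -39), Mul(8, Add(1, 8))) = Add(-4368, Mul(8, 9)) = Add(-4368, 72) = -4296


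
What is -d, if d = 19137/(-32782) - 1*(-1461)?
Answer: -47875365/32782 ≈ -1460.4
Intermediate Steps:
d = 47875365/32782 (d = 19137*(-1/32782) + 1461 = -19137/32782 + 1461 = 47875365/32782 ≈ 1460.4)
-d = -1*47875365/32782 = -47875365/32782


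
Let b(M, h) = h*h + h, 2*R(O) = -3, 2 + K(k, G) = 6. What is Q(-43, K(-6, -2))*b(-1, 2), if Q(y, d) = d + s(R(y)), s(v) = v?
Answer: 15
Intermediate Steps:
K(k, G) = 4 (K(k, G) = -2 + 6 = 4)
R(O) = -3/2 (R(O) = (1/2)*(-3) = -3/2)
Q(y, d) = -3/2 + d (Q(y, d) = d - 3/2 = -3/2 + d)
b(M, h) = h + h**2 (b(M, h) = h**2 + h = h + h**2)
Q(-43, K(-6, -2))*b(-1, 2) = (-3/2 + 4)*(2*(1 + 2)) = 5*(2*3)/2 = (5/2)*6 = 15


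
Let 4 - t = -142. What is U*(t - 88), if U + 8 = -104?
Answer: -6496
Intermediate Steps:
t = 146 (t = 4 - 1*(-142) = 4 + 142 = 146)
U = -112 (U = -8 - 104 = -112)
U*(t - 88) = -112*(146 - 88) = -112*58 = -6496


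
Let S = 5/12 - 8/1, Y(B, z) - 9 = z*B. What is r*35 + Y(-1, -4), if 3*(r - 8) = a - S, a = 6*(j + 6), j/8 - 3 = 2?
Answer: 129653/36 ≈ 3601.5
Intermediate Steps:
j = 40 (j = 24 + 8*2 = 24 + 16 = 40)
a = 276 (a = 6*(40 + 6) = 6*46 = 276)
Y(B, z) = 9 + B*z (Y(B, z) = 9 + z*B = 9 + B*z)
S = -91/12 (S = 5*(1/12) - 8*1 = 5/12 - 8 = -91/12 ≈ -7.5833)
r = 3691/36 (r = 8 + (276 - 1*(-91/12))/3 = 8 + (276 + 91/12)/3 = 8 + (⅓)*(3403/12) = 8 + 3403/36 = 3691/36 ≈ 102.53)
r*35 + Y(-1, -4) = (3691/36)*35 + (9 - 1*(-4)) = 129185/36 + (9 + 4) = 129185/36 + 13 = 129653/36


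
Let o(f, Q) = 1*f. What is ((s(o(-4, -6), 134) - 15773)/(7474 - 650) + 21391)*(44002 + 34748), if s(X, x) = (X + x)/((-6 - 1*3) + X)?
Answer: 5747033289375/3412 ≈ 1.6844e+9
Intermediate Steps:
o(f, Q) = f
s(X, x) = (X + x)/(-9 + X) (s(X, x) = (X + x)/((-6 - 3) + X) = (X + x)/(-9 + X))
((s(o(-4, -6), 134) - 15773)/(7474 - 650) + 21391)*(44002 + 34748) = (((-4 + 134)/(-9 - 4) - 15773)/(7474 - 650) + 21391)*(44002 + 34748) = ((130/(-13) - 15773)/6824 + 21391)*78750 = ((-1/13*130 - 15773)*(1/6824) + 21391)*78750 = ((-10 - 15773)*(1/6824) + 21391)*78750 = (-15783*1/6824 + 21391)*78750 = (-15783/6824 + 21391)*78750 = (145956401/6824)*78750 = 5747033289375/3412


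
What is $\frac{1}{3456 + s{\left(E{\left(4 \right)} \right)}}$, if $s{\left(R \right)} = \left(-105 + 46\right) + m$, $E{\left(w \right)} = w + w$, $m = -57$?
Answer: $\frac{1}{3340} \approx 0.0002994$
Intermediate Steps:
$E{\left(w \right)} = 2 w$
$s{\left(R \right)} = -116$ ($s{\left(R \right)} = \left(-105 + 46\right) - 57 = -59 - 57 = -116$)
$\frac{1}{3456 + s{\left(E{\left(4 \right)} \right)}} = \frac{1}{3456 - 116} = \frac{1}{3340}$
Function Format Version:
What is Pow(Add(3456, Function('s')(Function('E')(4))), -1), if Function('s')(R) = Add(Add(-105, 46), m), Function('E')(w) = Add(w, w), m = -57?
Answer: Rational(1, 3340) ≈ 0.00029940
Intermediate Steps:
Function('E')(w) = Mul(2, w)
Function('s')(R) = -116 (Function('s')(R) = Add(Add(-105, 46), -57) = Add(-59, -57) = -116)
Pow(Add(3456, Function('s')(Function('E')(4))), -1) = Pow(Add(3456, -116), -1) = Pow(3340, -1) = Rational(1, 3340)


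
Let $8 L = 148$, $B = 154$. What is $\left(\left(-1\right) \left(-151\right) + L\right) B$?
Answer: $26103$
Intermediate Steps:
$L = \frac{37}{2}$ ($L = \frac{1}{8} \cdot 148 = \frac{37}{2} \approx 18.5$)
$\left(\left(-1\right) \left(-151\right) + L\right) B = \left(\left(-1\right) \left(-151\right) + \frac{37}{2}\right) 154 = \left(151 + \frac{37}{2}\right) 154 = \frac{339}{2} \cdot 154 = 26103$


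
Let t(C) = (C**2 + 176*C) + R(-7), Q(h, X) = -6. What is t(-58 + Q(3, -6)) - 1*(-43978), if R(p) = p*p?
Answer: 36859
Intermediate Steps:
R(p) = p**2
t(C) = 49 + C**2 + 176*C (t(C) = (C**2 + 176*C) + (-7)**2 = (C**2 + 176*C) + 49 = 49 + C**2 + 176*C)
t(-58 + Q(3, -6)) - 1*(-43978) = (49 + (-58 - 6)**2 + 176*(-58 - 6)) - 1*(-43978) = (49 + (-64)**2 + 176*(-64)) + 43978 = (49 + 4096 - 11264) + 43978 = -7119 + 43978 = 36859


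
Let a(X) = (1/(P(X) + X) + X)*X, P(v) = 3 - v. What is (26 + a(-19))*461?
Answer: 526462/3 ≈ 1.7549e+5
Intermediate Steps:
a(X) = X*(⅓ + X) (a(X) = (1/((3 - X) + X) + X)*X = (1/3 + X)*X = (⅓ + X)*X = X*(⅓ + X))
(26 + a(-19))*461 = (26 - 19*(⅓ - 19))*461 = (26 - 19*(-56/3))*461 = (26 + 1064/3)*461 = (1142/3)*461 = 526462/3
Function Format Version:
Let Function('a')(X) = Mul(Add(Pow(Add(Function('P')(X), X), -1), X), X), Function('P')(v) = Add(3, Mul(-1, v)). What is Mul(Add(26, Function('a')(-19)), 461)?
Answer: Rational(526462, 3) ≈ 1.7549e+5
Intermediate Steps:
Function('a')(X) = Mul(X, Add(Rational(1, 3), X)) (Function('a')(X) = Mul(Add(Pow(Add(Add(3, Mul(-1, X)), X), -1), X), X) = Mul(Add(Pow(3, -1), X), X) = Mul(Add(Rational(1, 3), X), X) = Mul(X, Add(Rational(1, 3), X)))
Mul(Add(26, Function('a')(-19)), 461) = Mul(Add(26, Mul(-19, Add(Rational(1, 3), -19))), 461) = Mul(Add(26, Mul(-19, Rational(-56, 3))), 461) = Mul(Add(26, Rational(1064, 3)), 461) = Mul(Rational(1142, 3), 461) = Rational(526462, 3)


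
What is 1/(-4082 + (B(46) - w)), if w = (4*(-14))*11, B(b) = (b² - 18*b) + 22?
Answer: -1/2156 ≈ -0.00046382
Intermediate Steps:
B(b) = 22 + b² - 18*b
w = -616 (w = -56*11 = -616)
1/(-4082 + (B(46) - w)) = 1/(-4082 + ((22 + 46² - 18*46) - 1*(-616))) = 1/(-4082 + ((22 + 2116 - 828) + 616)) = 1/(-4082 + (1310 + 616)) = 1/(-4082 + 1926) = 1/(-2156) = -1/2156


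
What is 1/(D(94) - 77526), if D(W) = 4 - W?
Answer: -1/77616 ≈ -1.2884e-5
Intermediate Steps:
1/(D(94) - 77526) = 1/((4 - 1*94) - 77526) = 1/((4 - 94) - 77526) = 1/(-90 - 77526) = 1/(-77616) = -1/77616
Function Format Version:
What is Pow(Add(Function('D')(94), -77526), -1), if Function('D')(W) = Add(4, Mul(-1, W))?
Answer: Rational(-1, 77616) ≈ -1.2884e-5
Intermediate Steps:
Pow(Add(Function('D')(94), -77526), -1) = Pow(Add(Add(4, Mul(-1, 94)), -77526), -1) = Pow(Add(Add(4, -94), -77526), -1) = Pow(Add(-90, -77526), -1) = Pow(-77616, -1) = Rational(-1, 77616)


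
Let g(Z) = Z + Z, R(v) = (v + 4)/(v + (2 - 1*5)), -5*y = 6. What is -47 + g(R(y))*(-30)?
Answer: -7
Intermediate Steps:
y = -6/5 (y = -1/5*6 = -6/5 ≈ -1.2000)
R(v) = (4 + v)/(-3 + v) (R(v) = (4 + v)/(v + (2 - 5)) = (4 + v)/(v - 3) = (4 + v)/(-3 + v))
g(Z) = 2*Z
-47 + g(R(y))*(-30) = -47 + (2*((4 - 6/5)/(-3 - 6/5)))*(-30) = -47 + (2*((14/5)/(-21/5)))*(-30) = -47 + (2*(-5/21*14/5))*(-30) = -47 + (2*(-2/3))*(-30) = -47 - 4/3*(-30) = -47 + 40 = -7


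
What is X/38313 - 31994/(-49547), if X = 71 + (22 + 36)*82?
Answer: 488316497/632764737 ≈ 0.77172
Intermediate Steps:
X = 4827 (X = 71 + 58*82 = 71 + 4756 = 4827)
X/38313 - 31994/(-49547) = 4827/38313 - 31994/(-49547) = 4827*(1/38313) - 31994*(-1/49547) = 1609/12771 + 31994/49547 = 488316497/632764737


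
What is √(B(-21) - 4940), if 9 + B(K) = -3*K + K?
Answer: I*√4907 ≈ 70.05*I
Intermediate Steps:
B(K) = -9 - 2*K (B(K) = -9 + (-3*K + K) = -9 - 2*K)
√(B(-21) - 4940) = √((-9 - 2*(-21)) - 4940) = √((-9 + 42) - 4940) = √(33 - 4940) = √(-4907) = I*√4907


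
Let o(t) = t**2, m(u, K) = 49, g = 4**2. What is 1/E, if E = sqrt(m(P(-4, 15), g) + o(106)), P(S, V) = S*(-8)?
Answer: sqrt(11285)/11285 ≈ 0.0094135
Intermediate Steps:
g = 16
P(S, V) = -8*S
E = sqrt(11285) (E = sqrt(49 + 106**2) = sqrt(49 + 11236) = sqrt(11285) ≈ 106.23)
1/E = 1/(sqrt(11285)) = sqrt(11285)/11285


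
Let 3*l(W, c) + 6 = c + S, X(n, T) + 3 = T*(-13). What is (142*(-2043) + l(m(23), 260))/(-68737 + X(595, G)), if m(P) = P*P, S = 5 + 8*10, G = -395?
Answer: 289993/63605 ≈ 4.5593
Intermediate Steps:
S = 85 (S = 5 + 80 = 85)
X(n, T) = -3 - 13*T (X(n, T) = -3 + T*(-13) = -3 - 13*T)
m(P) = P**2
l(W, c) = 79/3 + c/3 (l(W, c) = -2 + (c + 85)/3 = -2 + (85 + c)/3 = -2 + (85/3 + c/3) = 79/3 + c/3)
(142*(-2043) + l(m(23), 260))/(-68737 + X(595, G)) = (142*(-2043) + (79/3 + (1/3)*260))/(-68737 + (-3 - 13*(-395))) = (-290106 + (79/3 + 260/3))/(-68737 + (-3 + 5135)) = (-290106 + 113)/(-68737 + 5132) = -289993/(-63605) = -289993*(-1/63605) = 289993/63605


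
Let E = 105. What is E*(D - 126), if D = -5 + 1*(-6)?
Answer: -14385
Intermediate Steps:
D = -11 (D = -5 - 6 = -11)
E*(D - 126) = 105*(-11 - 126) = 105*(-137) = -14385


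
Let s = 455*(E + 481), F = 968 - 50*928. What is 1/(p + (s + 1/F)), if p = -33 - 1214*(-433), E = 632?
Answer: 45432/46887823007 ≈ 9.6895e-7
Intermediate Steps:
F = -45432 (F = 968 - 46400 = -45432)
s = 506415 (s = 455*(632 + 481) = 455*1113 = 506415)
p = 525629 (p = -33 + 525662 = 525629)
1/(p + (s + 1/F)) = 1/(525629 + (506415 + 1/(-45432))) = 1/(525629 + (506415 - 1/45432)) = 1/(525629 + 23007446279/45432) = 1/(46887823007/45432) = 45432/46887823007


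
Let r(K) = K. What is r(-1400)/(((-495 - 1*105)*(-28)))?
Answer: -1/12 ≈ -0.083333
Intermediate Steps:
r(-1400)/(((-495 - 1*105)*(-28))) = -1400*(-1/(28*(-495 - 1*105))) = -1400*(-1/(28*(-495 - 105))) = -1400/((-600*(-28))) = -1400/16800 = -1400*1/16800 = -1/12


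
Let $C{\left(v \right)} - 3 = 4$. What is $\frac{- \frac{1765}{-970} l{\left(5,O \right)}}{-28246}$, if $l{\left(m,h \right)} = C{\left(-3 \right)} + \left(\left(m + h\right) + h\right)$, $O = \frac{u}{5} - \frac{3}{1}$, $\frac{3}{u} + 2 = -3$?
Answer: $- \frac{12708}{34248275} \approx -0.00037106$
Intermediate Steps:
$u = - \frac{3}{5}$ ($u = \frac{3}{-2 - 3} = \frac{3}{-5} = 3 \left(- \frac{1}{5}\right) = - \frac{3}{5} \approx -0.6$)
$C{\left(v \right)} = 7$ ($C{\left(v \right)} = 3 + 4 = 7$)
$O = - \frac{78}{25}$ ($O = - \frac{3}{5 \cdot 5} - \frac{3}{1} = \left(- \frac{3}{5}\right) \frac{1}{5} - 3 = - \frac{3}{25} - 3 = - \frac{78}{25} \approx -3.12$)
$l{\left(m,h \right)} = 7 + m + 2 h$ ($l{\left(m,h \right)} = 7 + \left(\left(m + h\right) + h\right) = 7 + \left(\left(h + m\right) + h\right) = 7 + \left(m + 2 h\right) = 7 + m + 2 h$)
$\frac{- \frac{1765}{-970} l{\left(5,O \right)}}{-28246} = \frac{- \frac{1765}{-970} \left(7 + 5 + 2 \left(- \frac{78}{25}\right)\right)}{-28246} = \left(-1765\right) \left(- \frac{1}{970}\right) \left(7 + 5 - \frac{156}{25}\right) \left(- \frac{1}{28246}\right) = \frac{353}{194} \cdot \frac{144}{25} \left(- \frac{1}{28246}\right) = \frac{25416}{2425} \left(- \frac{1}{28246}\right) = - \frac{12708}{34248275}$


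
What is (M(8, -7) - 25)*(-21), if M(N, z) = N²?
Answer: -819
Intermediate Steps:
(M(8, -7) - 25)*(-21) = (8² - 25)*(-21) = (64 - 25)*(-21) = 39*(-21) = -819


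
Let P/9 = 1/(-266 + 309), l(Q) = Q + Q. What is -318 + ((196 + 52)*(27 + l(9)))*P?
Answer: 86766/43 ≈ 2017.8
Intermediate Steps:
l(Q) = 2*Q
P = 9/43 (P = 9/(-266 + 309) = 9/43 ≈ 0.20930)
-318 + ((196 + 52)*(27 + l(9)))*P = -318 + ((196 + 52)*(27 + 2*9))*(9/43) = -318 + (248*(27 + 18))*(9/43) = -318 + (248*45)*(9/43) = -318 + 11160*(9/43) = -318 + 100440/43 = 86766/43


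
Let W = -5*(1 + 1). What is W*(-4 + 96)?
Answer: -920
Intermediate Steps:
W = -10 (W = -5*2 = -10)
W*(-4 + 96) = -10*(-4 + 96) = -10*92 = -920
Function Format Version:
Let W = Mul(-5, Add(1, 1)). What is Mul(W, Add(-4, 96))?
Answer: -920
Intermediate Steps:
W = -10 (W = Mul(-5, 2) = -10)
Mul(W, Add(-4, 96)) = Mul(-10, Add(-4, 96)) = Mul(-10, 92) = -920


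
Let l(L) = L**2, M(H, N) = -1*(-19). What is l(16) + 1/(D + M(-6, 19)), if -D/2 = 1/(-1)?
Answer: 5377/21 ≈ 256.05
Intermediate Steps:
M(H, N) = 19
D = 2 (D = -2/(-1) = -2*(-1) = 2)
l(16) + 1/(D + M(-6, 19)) = 16**2 + 1/(2 + 19) = 256 + 1/21 = 5377/21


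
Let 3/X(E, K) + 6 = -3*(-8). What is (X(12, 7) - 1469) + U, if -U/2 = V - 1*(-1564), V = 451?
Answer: -32993/6 ≈ -5498.8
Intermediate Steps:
X(E, K) = ⅙ (X(E, K) = 3/(-6 - 3*(-8)) = 3/(-6 + 24) = 3/18 = 3*(1/18) = ⅙)
U = -4030 (U = -2*(451 - 1*(-1564)) = -2*(451 + 1564) = -2*2015 = -4030)
(X(12, 7) - 1469) + U = (⅙ - 1469) - 4030 = -8813/6 - 4030 = -32993/6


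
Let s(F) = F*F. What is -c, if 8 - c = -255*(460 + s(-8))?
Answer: -133628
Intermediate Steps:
s(F) = F²
c = 133628 (c = 8 - (-255)*(460 + (-8)²) = 8 - (-255)*(460 + 64) = 8 - (-255)*524 = 8 - 1*(-133620) = 8 + 133620 = 133628)
-c = -1*133628 = -133628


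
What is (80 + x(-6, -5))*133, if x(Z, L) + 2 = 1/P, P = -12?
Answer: 124355/12 ≈ 10363.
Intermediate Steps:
x(Z, L) = -25/12 (x(Z, L) = -2 + 1/(-12) = -2 - 1/12 = -25/12)
(80 + x(-6, -5))*133 = (80 - 25/12)*133 = (935/12)*133 = 124355/12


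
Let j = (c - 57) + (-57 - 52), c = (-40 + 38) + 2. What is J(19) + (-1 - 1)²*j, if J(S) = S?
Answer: -645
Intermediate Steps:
c = 0 (c = -2 + 2 = 0)
j = -166 (j = (0 - 57) + (-57 - 52) = -57 - 109 = -166)
J(19) + (-1 - 1)²*j = 19 + (-1 - 1)²*(-166) = 19 + (-2)²*(-166) = 19 + 4*(-166) = 19 - 664 = -645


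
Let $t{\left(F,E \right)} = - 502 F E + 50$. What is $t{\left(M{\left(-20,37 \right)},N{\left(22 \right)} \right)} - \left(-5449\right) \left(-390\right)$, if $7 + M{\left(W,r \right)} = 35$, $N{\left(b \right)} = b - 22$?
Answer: $-2125060$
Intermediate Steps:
$N{\left(b \right)} = -22 + b$
$M{\left(W,r \right)} = 28$ ($M{\left(W,r \right)} = -7 + 35 = 28$)
$t{\left(F,E \right)} = 50 - 502 E F$ ($t{\left(F,E \right)} = - 502 E F + 50 = 50 - 502 E F$)
$t{\left(M{\left(-20,37 \right)},N{\left(22 \right)} \right)} - \left(-5449\right) \left(-390\right) = \left(50 - 502 \left(-22 + 22\right) 28\right) - \left(-5449\right) \left(-390\right) = \left(50 - 0 \cdot 28\right) - 2125110 = \left(50 + 0\right) - 2125110 = 50 - 2125110 = -2125060$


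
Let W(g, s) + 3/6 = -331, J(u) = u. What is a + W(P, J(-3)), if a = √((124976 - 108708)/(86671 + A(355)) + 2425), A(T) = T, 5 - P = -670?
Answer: -663/2 + 19*√12719676647/43513 ≈ -282.25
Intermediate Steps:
P = 675 (P = 5 - 1*(-670) = 5 + 670 = 675)
W(g, s) = -663/2 (W(g, s) = -½ - 331 = -663/2)
a = 19*√12719676647/43513 (a = √((124976 - 108708)/(86671 + 355) + 2425) = √(16268/87026 + 2425) = √(16268*(1/87026) + 2425) = √(8134/43513 + 2425) = √(105527159/43513) = 19*√12719676647/43513 ≈ 49.246)
a + W(P, J(-3)) = 19*√12719676647/43513 - 663/2 = -663/2 + 19*√12719676647/43513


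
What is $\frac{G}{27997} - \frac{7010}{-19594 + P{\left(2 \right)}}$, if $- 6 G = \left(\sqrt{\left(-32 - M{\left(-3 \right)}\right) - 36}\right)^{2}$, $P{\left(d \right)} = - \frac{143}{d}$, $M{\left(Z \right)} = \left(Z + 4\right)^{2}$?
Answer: $\frac{785940493}{2202300014} \approx 0.35687$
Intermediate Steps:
$M{\left(Z \right)} = \left(4 + Z\right)^{2}$
$G = \frac{23}{2}$ ($G = - \frac{\left(\sqrt{\left(-32 - \left(4 - 3\right)^{2}\right) - 36}\right)^{2}}{6} = - \frac{\left(\sqrt{\left(-32 - 1^{2}\right) - 36}\right)^{2}}{6} = - \frac{\left(\sqrt{\left(-32 - 1\right) - 36}\right)^{2}}{6} = - \frac{\left(\sqrt{-33 - 36}\right)^{2}}{6} = - \frac{\left(\sqrt{-69}\right)^{2}}{6} = - \frac{\left(i \sqrt{69}\right)^{2}}{6} = \left(- \frac{1}{6}\right) \left(-69\right) = \frac{23}{2} \approx 11.5$)
$\frac{G}{27997} - \frac{7010}{-19594 + P{\left(2 \right)}} = \frac{23}{2 \cdot 27997} - \frac{7010}{-19594 - \frac{143}{2}} = \frac{23}{2} \cdot \frac{1}{27997} - \frac{7010}{-19594 - \frac{143}{2}} = \frac{23}{55994} - \frac{7010}{-19594 - \frac{143}{2}} = \frac{23}{55994} - \frac{7010}{- \frac{39331}{2}} = \frac{23}{55994} - - \frac{14020}{39331} = \frac{23}{55994} + \frac{14020}{39331} = \frac{785940493}{2202300014}$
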